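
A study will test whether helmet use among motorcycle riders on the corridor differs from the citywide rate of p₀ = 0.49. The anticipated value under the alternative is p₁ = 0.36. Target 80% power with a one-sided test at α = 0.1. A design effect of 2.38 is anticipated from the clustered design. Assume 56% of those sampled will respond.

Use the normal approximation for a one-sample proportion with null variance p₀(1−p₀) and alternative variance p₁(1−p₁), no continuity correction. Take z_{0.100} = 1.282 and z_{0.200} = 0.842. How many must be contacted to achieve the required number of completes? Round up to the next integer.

n = [z_α·√(p₀q₀) + z_β·√(p₁q₁)]² / (p₁ − p₀)²
  = [1.282·√(0.49·0.51) + 0.842·√(0.36·0.64)]² / (-0.13)²
  = [1.282·0.4999 + 0.842·0.4800]² / 0.0169
  = [1.0450]² / 0.0169
  = 64.62
Design effect: 2.38 × 64.62 = 153.80.
Adjust for 56% response: 153.80 / 0.56 = 274.64.
Round up → n = 275.

n = 275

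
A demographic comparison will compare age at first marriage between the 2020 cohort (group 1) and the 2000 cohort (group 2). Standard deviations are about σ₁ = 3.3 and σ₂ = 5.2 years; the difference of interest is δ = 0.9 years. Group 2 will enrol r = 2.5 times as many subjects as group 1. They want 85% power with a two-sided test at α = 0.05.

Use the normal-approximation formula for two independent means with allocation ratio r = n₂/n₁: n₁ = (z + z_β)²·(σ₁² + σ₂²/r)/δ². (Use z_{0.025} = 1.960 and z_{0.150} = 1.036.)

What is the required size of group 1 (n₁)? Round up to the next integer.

n₁ = (z_{α/2} + z_β)² · (σ₁² + σ₂²/r) / δ²
   = (1.960 + 1.036)² · (3.3² + 5.2²/2.5) / 0.9²
   = 8.9760 · (10.89 + 10.816) / 0.81
   = 8.9760 · 21.706 / 0.81
   = 240.54
Round up → n₁ = 241; n₂ = r·n₁ = 2.5 × 241 = 603.

n₁ = 241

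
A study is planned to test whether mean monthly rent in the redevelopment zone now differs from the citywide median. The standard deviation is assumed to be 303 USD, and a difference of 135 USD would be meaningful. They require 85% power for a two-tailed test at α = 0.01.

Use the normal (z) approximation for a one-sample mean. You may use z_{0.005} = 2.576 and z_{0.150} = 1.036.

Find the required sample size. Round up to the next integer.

n = (z_{α/2} + z_β)² · σ² / δ²
  = (2.576 + 1.036)² · 303² / 135²
  = 13.0465 · 91809 / 18225
  = 65.72
Round up → n = 66.

n = 66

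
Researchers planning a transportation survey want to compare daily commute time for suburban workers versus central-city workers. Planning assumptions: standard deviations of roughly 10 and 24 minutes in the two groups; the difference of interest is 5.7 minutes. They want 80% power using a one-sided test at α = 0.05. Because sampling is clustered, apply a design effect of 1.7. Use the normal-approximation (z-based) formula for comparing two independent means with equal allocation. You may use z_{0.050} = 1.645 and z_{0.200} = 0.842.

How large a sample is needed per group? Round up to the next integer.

n = (z_α + z_β)² · (σ₁² + σ₂²) / δ²
  = (1.645 + 0.842)² · (10² + 24² = 676) / 5.7²
  = 6.1852 · 676 / 32.49
  = 128.69
Design effect: 1.7 × 128.69 = 218.77.
Round up → n = 219 per group.

n = 219 per group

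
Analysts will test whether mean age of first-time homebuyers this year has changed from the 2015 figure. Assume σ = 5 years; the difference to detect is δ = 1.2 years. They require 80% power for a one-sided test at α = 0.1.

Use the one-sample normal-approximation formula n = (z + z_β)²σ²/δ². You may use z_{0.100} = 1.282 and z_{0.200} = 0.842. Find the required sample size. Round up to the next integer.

n = 79

n = (z_α + z_β)² · σ² / δ²
  = (1.282 + 0.842)² · 5² / 1.2²
  = 4.5114 · 25 / 1.44
  = 78.32
Round up → n = 79.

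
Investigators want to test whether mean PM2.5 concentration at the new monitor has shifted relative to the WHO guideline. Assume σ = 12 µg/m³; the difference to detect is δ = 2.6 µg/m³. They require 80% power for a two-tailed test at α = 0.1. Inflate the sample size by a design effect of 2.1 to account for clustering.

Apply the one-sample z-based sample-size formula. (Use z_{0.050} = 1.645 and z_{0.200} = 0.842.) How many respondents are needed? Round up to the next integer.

n = (z_{α/2} + z_β)² · σ² / δ²
  = (1.645 + 0.842)² · 12² / 2.6²
  = 6.1852 · 144 / 6.76
  = 131.76
Design effect: 2.1 × 131.76 = 276.69.
Round up → n = 277.

n = 277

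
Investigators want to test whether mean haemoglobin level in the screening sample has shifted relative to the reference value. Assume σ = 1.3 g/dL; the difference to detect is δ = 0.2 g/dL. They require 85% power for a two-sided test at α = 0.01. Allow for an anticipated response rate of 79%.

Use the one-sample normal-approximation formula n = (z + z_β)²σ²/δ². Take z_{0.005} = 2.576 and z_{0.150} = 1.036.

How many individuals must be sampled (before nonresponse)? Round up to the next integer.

n = (z_{α/2} + z_β)² · σ² / δ²
  = (2.576 + 1.036)² · 1.3² / 0.2²
  = 13.0465 · 1.69 / 0.04
  = 551.22
Adjust for 79% response: 551.22 / 0.79 = 697.74.
Round up → n = 698.

n = 698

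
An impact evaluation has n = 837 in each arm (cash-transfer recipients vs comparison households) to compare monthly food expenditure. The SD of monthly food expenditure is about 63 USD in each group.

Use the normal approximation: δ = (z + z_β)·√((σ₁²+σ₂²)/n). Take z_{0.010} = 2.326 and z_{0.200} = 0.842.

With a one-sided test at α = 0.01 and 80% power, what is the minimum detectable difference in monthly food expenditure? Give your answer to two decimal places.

Minimum detectable difference ≈ 9.76 USD

δ = (z_α + z_β) · √((σ₁²+σ₂²)/n)
  = (2.326 + 0.842) · √(7938/837)
  = 3.168 · √9.4839
  = 3.168 · 3.0796
  = 9.7561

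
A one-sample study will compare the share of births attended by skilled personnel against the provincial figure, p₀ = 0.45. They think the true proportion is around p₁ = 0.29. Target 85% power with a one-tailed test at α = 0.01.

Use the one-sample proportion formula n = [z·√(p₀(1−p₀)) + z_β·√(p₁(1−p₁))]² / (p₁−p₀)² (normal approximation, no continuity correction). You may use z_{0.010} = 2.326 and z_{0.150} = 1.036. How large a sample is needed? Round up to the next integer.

n = 104

n = [z_α·√(p₀q₀) + z_β·√(p₁q₁)]² / (p₁ − p₀)²
  = [2.326·√(0.45·0.55) + 1.036·√(0.29·0.71)]² / (-0.16)²
  = [2.326·0.4975 + 1.036·0.4538]² / 0.0256
  = [1.6273]² / 0.0256
  = 103.44
Round up → n = 104.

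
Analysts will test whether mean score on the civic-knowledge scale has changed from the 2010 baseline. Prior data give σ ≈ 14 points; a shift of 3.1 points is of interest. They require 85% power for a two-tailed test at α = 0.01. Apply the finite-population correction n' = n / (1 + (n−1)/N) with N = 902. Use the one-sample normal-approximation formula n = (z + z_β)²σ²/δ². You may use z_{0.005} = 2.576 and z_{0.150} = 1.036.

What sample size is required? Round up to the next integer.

n = 206

n = (z_{α/2} + z_β)² · σ² / δ²
  = (2.576 + 1.036)² · 14² / 3.1²
  = 13.0465 · 196 / 9.61
  = 266.09
Finite-population correction (N = 902): 266.09 / (1 + (266.09 − 1)/902) = 205.65.
Round up → n = 206.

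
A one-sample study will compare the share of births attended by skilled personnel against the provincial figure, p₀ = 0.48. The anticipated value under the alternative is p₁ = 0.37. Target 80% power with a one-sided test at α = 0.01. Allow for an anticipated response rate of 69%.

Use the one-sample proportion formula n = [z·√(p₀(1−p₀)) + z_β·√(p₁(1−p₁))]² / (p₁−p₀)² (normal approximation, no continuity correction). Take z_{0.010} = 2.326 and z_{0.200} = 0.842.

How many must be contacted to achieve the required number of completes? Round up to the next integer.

n = [z_α·√(p₀q₀) + z_β·√(p₁q₁)]² / (p₁ − p₀)²
  = [2.326·√(0.48·0.52) + 0.842·√(0.37·0.63)]² / (-0.11)²
  = [2.326·0.4996 + 0.842·0.4828]² / 0.0121
  = [1.5686]² / 0.0121
  = 203.35
Adjust for 69% response: 203.35 / 0.69 = 294.70.
Round up → n = 295.

n = 295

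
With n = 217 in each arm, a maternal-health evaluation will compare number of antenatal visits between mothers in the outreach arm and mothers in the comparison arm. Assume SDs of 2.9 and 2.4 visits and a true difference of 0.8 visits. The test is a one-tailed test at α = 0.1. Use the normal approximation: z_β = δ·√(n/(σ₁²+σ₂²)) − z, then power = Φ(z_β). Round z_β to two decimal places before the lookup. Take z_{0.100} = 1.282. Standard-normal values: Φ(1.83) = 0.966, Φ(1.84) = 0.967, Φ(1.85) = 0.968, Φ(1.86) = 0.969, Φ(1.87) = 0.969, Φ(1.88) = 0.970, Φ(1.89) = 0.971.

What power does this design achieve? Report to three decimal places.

z_β = δ·√(n/(σ₁²+σ₂²)) − z_α
    = 0.8 · √(217/14.17) − 1.282
    = 0.8 · 3.91332 − 1.282
    = 3.1307 − 1.282 = 1.8487 → 1.85
Power = Φ(1.85) = 0.968.

Power ≈ 0.968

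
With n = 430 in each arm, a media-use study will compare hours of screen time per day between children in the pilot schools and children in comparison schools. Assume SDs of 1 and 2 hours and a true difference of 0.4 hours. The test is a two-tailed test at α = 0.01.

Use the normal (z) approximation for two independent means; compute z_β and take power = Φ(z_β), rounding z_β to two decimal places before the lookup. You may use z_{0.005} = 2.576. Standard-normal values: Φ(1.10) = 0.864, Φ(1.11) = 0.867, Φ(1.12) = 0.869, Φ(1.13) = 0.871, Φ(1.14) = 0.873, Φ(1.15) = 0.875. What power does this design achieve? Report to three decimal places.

z_β = δ·√(n/(σ₁²+σ₂²)) − z_{α/2}
    = 0.4 · √(430/5) − 2.576
    = 0.4 · 9.27362 − 2.576
    = 3.7094 − 2.576 = 1.1334 → 1.13
Power = Φ(1.13) = 0.871.

Power ≈ 0.871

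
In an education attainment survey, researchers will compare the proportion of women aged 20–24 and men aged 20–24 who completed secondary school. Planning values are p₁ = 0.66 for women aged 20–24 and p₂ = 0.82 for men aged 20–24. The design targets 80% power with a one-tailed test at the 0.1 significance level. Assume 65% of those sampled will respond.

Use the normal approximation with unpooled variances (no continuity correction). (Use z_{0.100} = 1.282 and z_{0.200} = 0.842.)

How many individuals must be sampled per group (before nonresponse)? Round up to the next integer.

n = (z_α + z_β)² · [p₁(1−p₁) + p₂(1−p₂)] / (p₁ − p₂)²
  = (1.282 + 0.842)² · (0.66·0.34 + 0.82·0.18) / (-0.16)²
  = (2.124)² · (0.2244 + 0.1476) / 0.0256
  = 4.5114 · 0.3720 / 0.0256
  = 65.56
Adjust for 65% response: 65.56 / 0.65 = 100.86.
Round up → n = 101 per group.

n = 101 per group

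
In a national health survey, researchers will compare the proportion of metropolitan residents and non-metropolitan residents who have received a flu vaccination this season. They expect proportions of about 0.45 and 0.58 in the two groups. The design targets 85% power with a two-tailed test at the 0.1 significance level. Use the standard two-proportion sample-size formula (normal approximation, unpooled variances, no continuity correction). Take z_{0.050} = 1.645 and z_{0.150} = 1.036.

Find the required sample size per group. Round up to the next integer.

n = (z_{α/2} + z_β)² · [p₁(1−p₁) + p₂(1−p₂)] / (p₁ − p₂)²
  = (1.645 + 1.036)² · (0.45·0.55 + 0.58·0.42) / (-0.13)²
  = (2.681)² · (0.2475 + 0.2436) / 0.0169
  = 7.1878 · 0.4911 / 0.0169
  = 208.87
Round up → n = 209 per group.

n = 209 per group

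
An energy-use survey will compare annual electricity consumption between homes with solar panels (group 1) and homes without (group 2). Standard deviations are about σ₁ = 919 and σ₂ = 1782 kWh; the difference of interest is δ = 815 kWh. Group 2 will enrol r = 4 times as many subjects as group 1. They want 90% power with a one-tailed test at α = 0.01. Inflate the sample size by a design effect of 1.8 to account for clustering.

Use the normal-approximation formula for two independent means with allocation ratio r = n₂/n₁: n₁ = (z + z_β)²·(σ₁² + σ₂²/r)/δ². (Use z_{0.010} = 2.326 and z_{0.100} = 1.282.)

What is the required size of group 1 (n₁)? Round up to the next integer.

n₁ = (z_α + z_β)² · (σ₁² + σ₂²/r) / δ²
   = (2.326 + 1.282)² · (919² + 1782²/4) / 815²
   = 13.0177 · (844561 + 793881) / 664225
   = 13.0177 · 1638442 / 664225
   = 32.11
Design effect: 1.8 × 32.11 = 57.80.
Round up → n₁ = 58; n₂ = r·n₁ = 4 × 58 = 232.

n₁ = 58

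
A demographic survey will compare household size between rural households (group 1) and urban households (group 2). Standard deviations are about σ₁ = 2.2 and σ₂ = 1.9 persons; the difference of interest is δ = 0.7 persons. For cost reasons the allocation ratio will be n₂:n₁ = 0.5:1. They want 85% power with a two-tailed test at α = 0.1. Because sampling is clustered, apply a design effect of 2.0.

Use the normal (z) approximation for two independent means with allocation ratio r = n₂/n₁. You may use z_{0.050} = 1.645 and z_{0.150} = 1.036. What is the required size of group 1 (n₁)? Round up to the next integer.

n₁ = 354

n₁ = (z_{α/2} + z_β)² · (σ₁² + σ₂²/r) / δ²
   = (1.645 + 1.036)² · (2.2² + 1.9²/0.5) / 0.7²
   = 7.1878 · (4.84 + 7.22) / 0.49
   = 7.1878 · 12.06 / 0.49
   = 176.91
Design effect: 2.0 × 176.91 = 353.81.
Round up → n₁ = 354; n₂ = r·n₁ = 0.5 × 354 = 177.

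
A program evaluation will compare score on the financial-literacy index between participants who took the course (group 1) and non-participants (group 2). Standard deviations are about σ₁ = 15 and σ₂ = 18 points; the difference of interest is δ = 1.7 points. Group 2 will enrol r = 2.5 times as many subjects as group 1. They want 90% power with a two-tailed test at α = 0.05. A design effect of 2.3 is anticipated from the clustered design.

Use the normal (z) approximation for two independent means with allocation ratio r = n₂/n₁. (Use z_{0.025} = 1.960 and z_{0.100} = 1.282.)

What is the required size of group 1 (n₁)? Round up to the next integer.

n₁ = (z_{α/2} + z_β)² · (σ₁² + σ₂²/r) / δ²
   = (1.960 + 1.282)² · (15² + 18²/2.5) / 1.7²
   = 10.5106 · (225 + 129.6) / 2.89
   = 10.5106 · 354.6 / 2.89
   = 1289.64
Design effect: 2.3 × 1289.64 = 2966.16.
Round up → n₁ = 2967; n₂ = r·n₁ = 2.5 × 2967 = 7418.

n₁ = 2967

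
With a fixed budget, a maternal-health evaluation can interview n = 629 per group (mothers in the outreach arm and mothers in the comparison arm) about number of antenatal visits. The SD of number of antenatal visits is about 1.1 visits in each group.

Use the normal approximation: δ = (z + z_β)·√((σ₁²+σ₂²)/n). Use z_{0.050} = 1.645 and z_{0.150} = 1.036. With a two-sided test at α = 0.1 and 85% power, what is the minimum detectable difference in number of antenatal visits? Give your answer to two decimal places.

Minimum detectable difference ≈ 0.17 visits

δ = (z_{α/2} + z_β) · √((σ₁²+σ₂²)/n)
  = (1.645 + 1.036) · √(2.42/629)
  = 2.681 · √0.00385
  = 2.681 · 0.0620
  = 0.1663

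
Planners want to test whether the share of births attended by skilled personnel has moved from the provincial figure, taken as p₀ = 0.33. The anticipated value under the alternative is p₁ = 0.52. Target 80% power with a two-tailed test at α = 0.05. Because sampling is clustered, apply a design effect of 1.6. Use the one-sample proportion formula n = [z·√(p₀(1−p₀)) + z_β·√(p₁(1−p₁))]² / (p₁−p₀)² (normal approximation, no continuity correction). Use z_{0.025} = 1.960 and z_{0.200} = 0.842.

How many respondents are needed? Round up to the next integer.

n = 80

n = [z_{α/2}·√(p₀q₀) + z_β·√(p₁q₁)]² / (p₁ − p₀)²
  = [1.960·√(0.33·0.67) + 0.842·√(0.52·0.48)]² / (0.19)²
  = [1.960·0.4702 + 0.842·0.4996]² / 0.0361
  = [1.3423]² / 0.0361
  = 49.91
Design effect: 1.6 × 49.91 = 79.85.
Round up → n = 80.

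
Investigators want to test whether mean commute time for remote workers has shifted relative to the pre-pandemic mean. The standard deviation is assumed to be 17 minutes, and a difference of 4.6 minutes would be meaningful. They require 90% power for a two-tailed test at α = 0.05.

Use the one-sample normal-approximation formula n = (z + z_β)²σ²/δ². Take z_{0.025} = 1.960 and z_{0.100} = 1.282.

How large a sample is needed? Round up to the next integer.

n = 144

n = (z_{α/2} + z_β)² · σ² / δ²
  = (1.960 + 1.282)² · 17² / 4.6²
  = 10.5106 · 289 / 21.16
  = 143.55
Round up → n = 144.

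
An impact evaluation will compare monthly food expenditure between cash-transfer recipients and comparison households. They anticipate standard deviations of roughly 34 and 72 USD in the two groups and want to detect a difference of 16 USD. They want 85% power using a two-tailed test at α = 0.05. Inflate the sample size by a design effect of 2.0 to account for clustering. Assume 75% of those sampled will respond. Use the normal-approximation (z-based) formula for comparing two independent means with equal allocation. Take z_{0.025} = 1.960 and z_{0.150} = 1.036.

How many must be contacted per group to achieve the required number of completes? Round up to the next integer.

n = (z_{α/2} + z_β)² · (σ₁² + σ₂²) / δ²
  = (1.960 + 1.036)² · (34² + 72² = 6340) / 16²
  = 8.9760 · 6340 / 256
  = 222.30
Design effect: 2.0 × 222.30 = 444.59.
Adjust for 75% response: 444.59 / 0.75 = 592.79.
Round up → n = 593 per group.

n = 593 per group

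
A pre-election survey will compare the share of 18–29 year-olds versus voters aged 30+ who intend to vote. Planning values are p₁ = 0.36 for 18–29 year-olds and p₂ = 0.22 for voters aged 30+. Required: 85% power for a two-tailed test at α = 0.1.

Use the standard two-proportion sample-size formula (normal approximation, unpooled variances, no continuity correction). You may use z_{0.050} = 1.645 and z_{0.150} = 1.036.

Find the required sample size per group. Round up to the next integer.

n = (z_{α/2} + z_β)² · [p₁(1−p₁) + p₂(1−p₂)] / (p₁ − p₂)²
  = (1.645 + 1.036)² · (0.36·0.64 + 0.22·0.78) / (0.14)²
  = (2.681)² · (0.2304 + 0.1716) / 0.0196
  = 7.1878 · 0.4020 / 0.0196
  = 147.42
Round up → n = 148 per group.

n = 148 per group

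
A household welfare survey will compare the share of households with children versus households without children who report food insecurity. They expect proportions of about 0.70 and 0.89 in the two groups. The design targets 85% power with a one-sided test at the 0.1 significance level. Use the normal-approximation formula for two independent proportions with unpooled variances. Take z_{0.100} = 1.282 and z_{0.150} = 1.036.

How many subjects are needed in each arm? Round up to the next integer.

n = (z_α + z_β)² · [p₁(1−p₁) + p₂(1−p₂)] / (p₁ − p₂)²
  = (1.282 + 1.036)² · (0.70·0.30 + 0.89·0.11) / (-0.19)²
  = (2.318)² · (0.2100 + 0.0979) / 0.0361
  = 5.3731 · 0.3079 / 0.0361
  = 45.83
Round up → n = 46 per group.

n = 46 per group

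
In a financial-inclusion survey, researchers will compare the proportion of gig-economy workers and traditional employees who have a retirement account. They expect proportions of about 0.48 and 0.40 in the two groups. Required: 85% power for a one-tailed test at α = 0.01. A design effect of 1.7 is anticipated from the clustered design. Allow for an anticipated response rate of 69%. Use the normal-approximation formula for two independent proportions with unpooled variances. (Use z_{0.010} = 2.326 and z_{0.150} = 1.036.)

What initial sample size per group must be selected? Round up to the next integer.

n = (z_α + z_β)² · [p₁(1−p₁) + p₂(1−p₂)] / (p₁ − p₂)²
  = (2.326 + 1.036)² · (0.48·0.52 + 0.40·0.60) / (0.08)²
  = (3.362)² · (0.2496 + 0.2400) / 0.0064
  = 11.3030 · 0.4896 / 0.0064
  = 864.68
Design effect: 1.7 × 864.68 = 1469.96.
Adjust for 69% response: 1469.96 / 0.69 = 2130.38.
Round up → n = 2131 per group.

n = 2131 per group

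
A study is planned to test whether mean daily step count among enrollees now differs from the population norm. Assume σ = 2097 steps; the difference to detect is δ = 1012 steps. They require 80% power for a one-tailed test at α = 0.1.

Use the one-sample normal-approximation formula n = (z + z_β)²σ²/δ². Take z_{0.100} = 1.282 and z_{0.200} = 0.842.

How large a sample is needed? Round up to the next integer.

n = 20

n = (z_α + z_β)² · σ² / δ²
  = (1.282 + 0.842)² · 2097² / 1012²
  = 4.5114 · 4397409 / 1024144
  = 19.37
Round up → n = 20.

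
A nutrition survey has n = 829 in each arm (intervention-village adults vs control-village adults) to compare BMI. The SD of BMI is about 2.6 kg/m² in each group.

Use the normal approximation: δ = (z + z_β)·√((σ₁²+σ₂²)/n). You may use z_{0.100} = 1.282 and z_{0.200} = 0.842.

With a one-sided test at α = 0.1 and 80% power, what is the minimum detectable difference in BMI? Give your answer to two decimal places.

Minimum detectable difference ≈ 0.27 kg/m²

δ = (z_α + z_β) · √((σ₁²+σ₂²)/n)
  = (1.282 + 0.842) · √(13.52/829)
  = 2.124 · √0.01631
  = 2.124 · 0.1277
  = 0.2712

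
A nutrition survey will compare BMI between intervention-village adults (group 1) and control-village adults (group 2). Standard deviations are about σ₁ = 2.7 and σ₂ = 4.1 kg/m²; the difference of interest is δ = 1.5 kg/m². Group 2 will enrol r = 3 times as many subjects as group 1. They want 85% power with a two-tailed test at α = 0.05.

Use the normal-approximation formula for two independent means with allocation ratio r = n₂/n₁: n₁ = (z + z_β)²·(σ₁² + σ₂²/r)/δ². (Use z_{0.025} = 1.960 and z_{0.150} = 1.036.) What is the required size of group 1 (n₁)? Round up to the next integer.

n₁ = 52

n₁ = (z_{α/2} + z_β)² · (σ₁² + σ₂²/r) / δ²
   = (1.960 + 1.036)² · (2.7² + 4.1²/3) / 1.5²
   = 8.9760 · (7.29 + 5.6033) / 2.25
   = 8.9760 · 12.8933 / 2.25
   = 51.44
Round up → n₁ = 52; n₂ = r·n₁ = 3 × 52 = 156.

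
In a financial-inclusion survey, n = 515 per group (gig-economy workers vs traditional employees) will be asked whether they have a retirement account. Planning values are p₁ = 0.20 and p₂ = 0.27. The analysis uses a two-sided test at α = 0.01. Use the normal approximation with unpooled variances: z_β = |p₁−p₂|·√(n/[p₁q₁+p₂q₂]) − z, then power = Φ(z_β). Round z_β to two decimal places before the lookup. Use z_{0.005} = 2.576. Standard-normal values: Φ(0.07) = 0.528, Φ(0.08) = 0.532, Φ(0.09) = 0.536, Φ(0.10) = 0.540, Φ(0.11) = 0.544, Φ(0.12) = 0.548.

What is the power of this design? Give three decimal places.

z_β = |p₁−p₂|·√(n/[p₁q₁+p₂q₂]) − z_{α/2}
    = 0.07 · √(515/0.3571) − 2.576
    = 0.07 · 37.9760 − 2.576
    = 2.6583 − 2.576 = 0.0823 → 0.08
Power = Φ(0.08) = 0.532.

Power ≈ 0.532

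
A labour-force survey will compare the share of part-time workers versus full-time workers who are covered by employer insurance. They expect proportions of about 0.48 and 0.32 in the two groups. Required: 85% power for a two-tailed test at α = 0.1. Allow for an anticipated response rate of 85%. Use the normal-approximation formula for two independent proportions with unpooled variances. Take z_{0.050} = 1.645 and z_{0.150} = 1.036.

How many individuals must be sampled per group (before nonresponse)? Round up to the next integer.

n = 155 per group

n = (z_{α/2} + z_β)² · [p₁(1−p₁) + p₂(1−p₂)] / (p₁ − p₂)²
  = (1.645 + 1.036)² · (0.48·0.52 + 0.32·0.68) / (0.16)²
  = (2.681)² · (0.2496 + 0.2176) / 0.0256
  = 7.1878 · 0.4672 / 0.0256
  = 131.18
Adjust for 85% response: 131.18 / 0.85 = 154.33.
Round up → n = 155 per group.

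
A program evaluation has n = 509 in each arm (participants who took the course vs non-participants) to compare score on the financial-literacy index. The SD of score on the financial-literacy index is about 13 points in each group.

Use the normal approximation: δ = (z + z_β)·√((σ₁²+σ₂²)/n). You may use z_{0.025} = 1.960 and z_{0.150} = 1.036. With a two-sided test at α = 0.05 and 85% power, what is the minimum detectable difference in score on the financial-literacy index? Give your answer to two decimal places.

Minimum detectable difference ≈ 2.44 points

δ = (z_{α/2} + z_β) · √((σ₁²+σ₂²)/n)
  = (1.960 + 1.036) · √(338/509)
  = 2.996 · √0.66405
  = 2.996 · 0.8149
  = 2.4414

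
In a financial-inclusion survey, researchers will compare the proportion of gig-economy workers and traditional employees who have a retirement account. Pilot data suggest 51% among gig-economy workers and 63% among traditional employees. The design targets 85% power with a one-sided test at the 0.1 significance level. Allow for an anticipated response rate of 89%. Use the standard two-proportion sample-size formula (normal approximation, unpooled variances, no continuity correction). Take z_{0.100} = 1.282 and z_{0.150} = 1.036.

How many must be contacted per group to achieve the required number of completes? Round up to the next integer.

n = 203 per group

n = (z_α + z_β)² · [p₁(1−p₁) + p₂(1−p₂)] / (p₁ − p₂)²
  = (1.282 + 1.036)² · (0.51·0.49 + 0.63·0.37) / (-0.12)²
  = (2.318)² · (0.2499 + 0.2331) / 0.0144
  = 5.3731 · 0.4830 / 0.0144
  = 180.22
Adjust for 89% response: 180.22 / 0.89 = 202.50.
Round up → n = 203 per group.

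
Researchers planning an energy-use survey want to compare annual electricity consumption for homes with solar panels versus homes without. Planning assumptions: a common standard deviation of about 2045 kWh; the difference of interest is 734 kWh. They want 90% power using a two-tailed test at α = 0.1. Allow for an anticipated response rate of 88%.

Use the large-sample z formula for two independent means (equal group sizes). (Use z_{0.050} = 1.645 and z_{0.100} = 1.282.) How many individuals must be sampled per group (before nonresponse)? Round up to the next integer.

n = (z_{α/2} + z_β)² · (σ₁² + σ₂²) / δ²
  = (1.645 + 1.282)² · (2·2045² = 8364050) / 734²
  = 8.5673 · 8364050 / 538756
  = 133.01
Adjust for 88% response: 133.01 / 0.88 = 151.14.
Round up → n = 152 per group.

n = 152 per group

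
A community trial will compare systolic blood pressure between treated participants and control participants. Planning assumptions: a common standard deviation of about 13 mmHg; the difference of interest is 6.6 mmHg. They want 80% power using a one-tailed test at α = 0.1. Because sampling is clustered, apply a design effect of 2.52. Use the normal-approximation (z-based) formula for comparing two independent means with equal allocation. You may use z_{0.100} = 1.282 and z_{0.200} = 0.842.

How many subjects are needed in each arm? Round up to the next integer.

n = 89 per group

n = (z_α + z_β)² · (σ₁² + σ₂²) / δ²
  = (1.282 + 0.842)² · (2·13² = 338) / 6.6²
  = 4.5114 · 338 / 43.56
  = 35.01
Design effect: 2.52 × 35.01 = 88.21.
Round up → n = 89 per group.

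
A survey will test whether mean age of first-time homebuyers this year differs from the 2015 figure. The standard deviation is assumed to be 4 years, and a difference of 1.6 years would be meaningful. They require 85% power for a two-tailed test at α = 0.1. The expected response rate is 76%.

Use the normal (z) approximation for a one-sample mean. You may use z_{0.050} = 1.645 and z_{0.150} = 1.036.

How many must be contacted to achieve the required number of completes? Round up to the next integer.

n = (z_{α/2} + z_β)² · σ² / δ²
  = (1.645 + 1.036)² · 4² / 1.6²
  = 7.1878 · 16 / 2.56
  = 44.92
Adjust for 76% response: 44.92 / 0.76 = 59.11.
Round up → n = 60.

n = 60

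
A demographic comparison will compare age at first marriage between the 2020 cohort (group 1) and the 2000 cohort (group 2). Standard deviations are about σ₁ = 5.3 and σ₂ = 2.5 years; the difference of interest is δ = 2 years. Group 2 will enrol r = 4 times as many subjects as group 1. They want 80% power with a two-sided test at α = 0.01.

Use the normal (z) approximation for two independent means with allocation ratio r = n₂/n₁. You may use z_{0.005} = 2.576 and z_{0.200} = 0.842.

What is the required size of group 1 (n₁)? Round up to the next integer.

n₁ = (z_{α/2} + z_β)² · (σ₁² + σ₂²/r) / δ²
   = (2.576 + 0.842)² · (5.3² + 2.5²/4) / 2²
   = 11.6827 · (28.09 + 1.5625) / 4
   = 11.6827 · 29.6525 / 4
   = 86.61
Round up → n₁ = 87; n₂ = r·n₁ = 4 × 87 = 348.

n₁ = 87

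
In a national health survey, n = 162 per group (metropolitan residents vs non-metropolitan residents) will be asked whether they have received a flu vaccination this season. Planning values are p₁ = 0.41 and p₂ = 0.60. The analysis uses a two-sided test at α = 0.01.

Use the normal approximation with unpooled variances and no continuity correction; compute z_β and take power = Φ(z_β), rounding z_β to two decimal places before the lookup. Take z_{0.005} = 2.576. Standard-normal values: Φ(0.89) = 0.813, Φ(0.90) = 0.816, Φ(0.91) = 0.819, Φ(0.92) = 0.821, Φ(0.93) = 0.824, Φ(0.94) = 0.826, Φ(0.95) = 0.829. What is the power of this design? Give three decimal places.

z_β = |p₁−p₂|·√(n/[p₁q₁+p₂q₂]) − z_{α/2}
    = 0.19 · √(162/0.4819) − 2.576
    = 0.19 · 18.3349 − 2.576
    = 3.4836 − 2.576 = 0.9076 → 0.91
Power = Φ(0.91) = 0.819.

Power ≈ 0.819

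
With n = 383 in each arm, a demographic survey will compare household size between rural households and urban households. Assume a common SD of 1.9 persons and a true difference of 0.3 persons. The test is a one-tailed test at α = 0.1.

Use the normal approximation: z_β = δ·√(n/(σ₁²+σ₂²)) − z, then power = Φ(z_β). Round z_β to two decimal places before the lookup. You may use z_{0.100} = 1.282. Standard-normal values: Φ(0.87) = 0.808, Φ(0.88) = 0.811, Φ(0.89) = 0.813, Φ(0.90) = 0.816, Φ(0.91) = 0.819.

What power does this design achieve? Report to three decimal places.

z_β = δ·√(n/(σ₁²+σ₂²)) − z_α
    = 0.3 · √(383/7.22) − 1.282
    = 0.3 · 7.28334 − 1.282
    = 2.1850 − 1.282 = 0.9030 → 0.90
Power = Φ(0.90) = 0.816.

Power ≈ 0.816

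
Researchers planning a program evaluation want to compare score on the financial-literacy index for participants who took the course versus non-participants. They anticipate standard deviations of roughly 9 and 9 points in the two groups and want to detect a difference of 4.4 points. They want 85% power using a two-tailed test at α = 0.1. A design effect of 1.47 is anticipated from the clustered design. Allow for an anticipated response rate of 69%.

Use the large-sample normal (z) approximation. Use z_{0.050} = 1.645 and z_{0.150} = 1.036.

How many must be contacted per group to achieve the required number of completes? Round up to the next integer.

n = (z_{α/2} + z_β)² · (σ₁² + σ₂²) / δ²
  = (1.645 + 1.036)² · (9² + 9² = 162) / 4.4²
  = 7.1878 · 162 / 19.36
  = 60.15
Design effect: 1.47 × 60.15 = 88.41.
Adjust for 69% response: 88.41 / 0.69 = 128.14.
Round up → n = 129 per group.

n = 129 per group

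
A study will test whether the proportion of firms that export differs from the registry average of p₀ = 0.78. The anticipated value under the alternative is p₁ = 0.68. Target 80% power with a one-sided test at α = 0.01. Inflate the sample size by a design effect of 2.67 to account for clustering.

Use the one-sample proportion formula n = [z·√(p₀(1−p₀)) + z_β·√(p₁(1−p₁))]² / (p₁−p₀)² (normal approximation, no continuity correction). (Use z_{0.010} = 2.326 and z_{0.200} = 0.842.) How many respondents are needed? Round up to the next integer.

n = 492

n = [z_α·√(p₀q₀) + z_β·√(p₁q₁)]² / (p₁ − p₀)²
  = [2.326·√(0.78·0.22) + 0.842·√(0.68·0.32)]² / (-0.10)²
  = [2.326·0.4142 + 0.842·0.4665]² / 0.0100
  = [1.3563]² / 0.0100
  = 183.96
Design effect: 2.67 × 183.96 = 491.17.
Round up → n = 492.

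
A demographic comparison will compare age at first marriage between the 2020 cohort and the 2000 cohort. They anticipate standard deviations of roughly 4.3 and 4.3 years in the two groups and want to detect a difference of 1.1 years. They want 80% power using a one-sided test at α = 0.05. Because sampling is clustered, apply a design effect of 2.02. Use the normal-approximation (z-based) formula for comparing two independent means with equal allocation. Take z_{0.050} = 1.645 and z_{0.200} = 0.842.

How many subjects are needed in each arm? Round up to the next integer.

n = (z_α + z_β)² · (σ₁² + σ₂²) / δ²
  = (1.645 + 0.842)² · (4.3² + 4.3² = 36.98) / 1.1²
  = 6.1852 · 36.98 / 1.21
  = 189.03
Design effect: 2.02 × 189.03 = 381.84.
Round up → n = 382 per group.

n = 382 per group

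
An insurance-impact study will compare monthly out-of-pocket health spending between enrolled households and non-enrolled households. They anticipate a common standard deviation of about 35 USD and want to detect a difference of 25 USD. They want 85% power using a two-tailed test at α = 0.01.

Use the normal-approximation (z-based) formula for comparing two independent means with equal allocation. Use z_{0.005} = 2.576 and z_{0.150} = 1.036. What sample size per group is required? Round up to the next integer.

n = (z_{α/2} + z_β)² · (σ₁² + σ₂²) / δ²
  = (2.576 + 1.036)² · (2·35² = 2450) / 25²
  = 13.0465 · 2450 / 625
  = 51.14
Round up → n = 52 per group.

n = 52 per group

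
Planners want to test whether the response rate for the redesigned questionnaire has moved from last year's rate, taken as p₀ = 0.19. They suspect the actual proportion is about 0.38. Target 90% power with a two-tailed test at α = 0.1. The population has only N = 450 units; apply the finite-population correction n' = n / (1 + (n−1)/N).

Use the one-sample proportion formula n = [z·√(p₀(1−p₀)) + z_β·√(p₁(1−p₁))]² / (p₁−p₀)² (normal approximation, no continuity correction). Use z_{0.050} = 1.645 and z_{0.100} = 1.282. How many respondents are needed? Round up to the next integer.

n = [z_{α/2}·√(p₀q₀) + z_β·√(p₁q₁)]² / (p₁ − p₀)²
  = [1.645·√(0.19·0.81) + 1.282·√(0.38·0.62)]² / (0.19)²
  = [1.645·0.3923 + 1.282·0.4854]² / 0.0361
  = [1.2676]² / 0.0361
  = 44.51
Finite-population correction (N = 450): 44.51 / (1 + (44.51 − 1)/450) = 40.59.
Round up → n = 41.

n = 41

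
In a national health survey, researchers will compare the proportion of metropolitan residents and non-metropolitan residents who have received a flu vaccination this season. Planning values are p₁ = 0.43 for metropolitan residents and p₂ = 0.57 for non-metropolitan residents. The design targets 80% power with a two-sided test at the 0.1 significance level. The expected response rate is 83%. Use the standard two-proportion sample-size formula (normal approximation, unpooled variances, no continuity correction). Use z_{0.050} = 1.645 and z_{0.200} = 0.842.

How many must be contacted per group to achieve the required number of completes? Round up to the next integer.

n = 187 per group

n = (z_{α/2} + z_β)² · [p₁(1−p₁) + p₂(1−p₂)] / (p₁ − p₂)²
  = (1.645 + 0.842)² · (0.43·0.57 + 0.57·0.43) / (-0.14)²
  = (2.487)² · (0.2451 + 0.2451) / 0.0196
  = 6.1852 · 0.4902 / 0.0196
  = 154.69
Adjust for 83% response: 154.69 / 0.83 = 186.38.
Round up → n = 187 per group.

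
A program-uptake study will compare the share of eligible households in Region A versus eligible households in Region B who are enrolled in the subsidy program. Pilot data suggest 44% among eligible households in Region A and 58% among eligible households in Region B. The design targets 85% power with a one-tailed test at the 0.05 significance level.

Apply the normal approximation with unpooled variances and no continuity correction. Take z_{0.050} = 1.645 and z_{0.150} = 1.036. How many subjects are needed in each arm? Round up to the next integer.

n = (z_α + z_β)² · [p₁(1−p₁) + p₂(1−p₂)] / (p₁ − p₂)²
  = (1.645 + 1.036)² · (0.44·0.56 + 0.58·0.42) / (-0.14)²
  = (2.681)² · (0.2464 + 0.2436) / 0.0196
  = 7.1878 · 0.4900 / 0.0196
  = 179.69
Round up → n = 180 per group.

n = 180 per group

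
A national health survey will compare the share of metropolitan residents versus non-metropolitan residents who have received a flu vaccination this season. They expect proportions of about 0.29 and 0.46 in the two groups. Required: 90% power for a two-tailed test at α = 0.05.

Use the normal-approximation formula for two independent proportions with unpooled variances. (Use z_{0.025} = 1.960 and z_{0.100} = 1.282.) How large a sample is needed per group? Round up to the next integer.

n = 166 per group

n = (z_{α/2} + z_β)² · [p₁(1−p₁) + p₂(1−p₂)] / (p₁ − p₂)²
  = (1.960 + 1.282)² · (0.29·0.71 + 0.46·0.54) / (-0.17)²
  = (3.242)² · (0.2059 + 0.2484) / 0.0289
  = 10.5106 · 0.4543 / 0.0289
  = 165.22
Round up → n = 166 per group.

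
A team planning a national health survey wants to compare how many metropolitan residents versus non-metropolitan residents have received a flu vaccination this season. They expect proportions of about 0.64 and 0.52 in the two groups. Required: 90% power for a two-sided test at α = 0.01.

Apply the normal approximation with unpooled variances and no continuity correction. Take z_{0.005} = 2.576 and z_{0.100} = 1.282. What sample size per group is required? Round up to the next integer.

n = 497 per group

n = (z_{α/2} + z_β)² · [p₁(1−p₁) + p₂(1−p₂)] / (p₁ − p₂)²
  = (2.576 + 1.282)² · (0.64·0.36 + 0.52·0.48) / (0.12)²
  = (3.858)² · (0.2304 + 0.2496) / 0.0144
  = 14.8842 · 0.4800 / 0.0144
  = 496.14
Round up → n = 497 per group.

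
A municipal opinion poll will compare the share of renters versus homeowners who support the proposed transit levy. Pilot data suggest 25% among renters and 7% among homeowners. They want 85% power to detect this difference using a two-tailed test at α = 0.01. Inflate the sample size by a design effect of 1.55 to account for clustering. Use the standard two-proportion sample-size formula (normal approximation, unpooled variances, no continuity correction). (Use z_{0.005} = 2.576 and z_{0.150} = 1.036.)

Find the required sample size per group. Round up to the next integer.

n = 158 per group

n = (z_{α/2} + z_β)² · [p₁(1−p₁) + p₂(1−p₂)] / (p₁ − p₂)²
  = (2.576 + 1.036)² · (0.25·0.75 + 0.07·0.93) / (0.18)²
  = (3.612)² · (0.1875 + 0.0651) / 0.0324
  = 13.0465 · 0.2526 / 0.0324
  = 101.71
Design effect: 1.55 × 101.71 = 157.66.
Round up → n = 158 per group.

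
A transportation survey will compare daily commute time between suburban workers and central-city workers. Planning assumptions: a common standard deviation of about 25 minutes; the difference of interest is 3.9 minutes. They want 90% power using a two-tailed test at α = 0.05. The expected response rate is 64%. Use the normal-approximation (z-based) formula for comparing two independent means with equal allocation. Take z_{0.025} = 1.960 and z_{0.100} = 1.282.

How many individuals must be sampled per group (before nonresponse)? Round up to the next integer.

n = (z_{α/2} + z_β)² · (σ₁² + σ₂²) / δ²
  = (1.960 + 1.282)² · (2·25² = 1250) / 3.9²
  = 10.5106 · 1250 / 15.21
  = 863.79
Adjust for 64% response: 863.79 / 0.64 = 1349.67.
Round up → n = 1350 per group.

n = 1350 per group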